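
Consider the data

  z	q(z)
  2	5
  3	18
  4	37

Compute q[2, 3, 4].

q[2,3] = (18 - 5) / (3 - 2) = 13
q[3,4] = (37 - 18) / (4 - 3) = 19
q[2,3,4] = (19 - 13) / (4 - 2) = 3

3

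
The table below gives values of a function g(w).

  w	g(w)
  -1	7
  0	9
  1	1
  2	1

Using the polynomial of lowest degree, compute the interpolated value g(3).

Evaluate each Lagrange basis at w = 3:
L_0(3) = (3)·(2)·(1)/[(-1)·(-2)·(-3)] = -1
L_1(3) = (4)·(2)·(1)/[(1)·(-1)·(-2)] = 4
L_2(3) = (4)·(3)·(1)/[(2)·(1)·(-1)] = -6
L_3(3) = (4)·(3)·(2)/[(3)·(2)·(1)] = 4
Sum: 7·(-1) + 9·(4) + 1·(-6) + 1·(4) = 27

27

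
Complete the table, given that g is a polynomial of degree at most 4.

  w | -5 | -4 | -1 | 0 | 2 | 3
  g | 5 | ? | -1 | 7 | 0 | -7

-127/5

The 5 known values determine g uniquely (degree ≤ 4).
Evaluate each Lagrange basis at w = -4:
L_0(-4) = (-3)·(-4)·(-6)·(-7)/[(-4)·(-5)·(-7)·(-8)] = 9/20
L_1(-4) = (1)·(-4)·(-6)·(-7)/[(4)·(-1)·(-3)·(-4)] = 7/2
L_2(-4) = (1)·(-3)·(-6)·(-7)/[(5)·(1)·(-2)·(-3)] = -21/5
L_3(-4) = (1)·(-3)·(-4)·(-7)/[(7)·(3)·(2)·(-1)] = 2
L_4(-4) = (1)·(-3)·(-4)·(-6)/[(8)·(4)·(3)·(1)] = -3/4
Sum: 5·(9/20) + (-1)·(7/2) + 7·(-21/5) + 0 + (-7)·(-3/4) = -127/5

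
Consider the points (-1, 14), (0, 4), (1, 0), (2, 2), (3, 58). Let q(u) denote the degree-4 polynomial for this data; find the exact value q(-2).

Evaluate each Lagrange basis at u = -2:
L_0(-2) = (-2)·(-3)·(-4)·(-5)/[(-1)·(-2)·(-3)·(-4)] = 5
L_1(-2) = (-1)·(-3)·(-4)·(-5)/[(1)·(-1)·(-2)·(-3)] = -10
L_2(-2) = (-1)·(-2)·(-4)·(-5)/[(2)·(1)·(-1)·(-2)] = 10
L_3(-2) = (-1)·(-2)·(-3)·(-5)/[(3)·(2)·(1)·(-1)] = -5
L_4(-2) = (-1)·(-2)·(-3)·(-4)/[(4)·(3)·(2)·(1)] = 1
Sum: 14·(5) + 4·(-10) + 0 + 2·(-5) + 58·(1) = 78

78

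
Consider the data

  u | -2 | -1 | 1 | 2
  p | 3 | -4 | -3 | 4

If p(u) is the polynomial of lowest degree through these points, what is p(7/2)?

679/32

Evaluate each Lagrange basis at u = 7/2:
L_0(7/2) = (9/2)·(5/2)·(3/2)/[(-1)·(-3)·(-4)] = -45/32
L_1(7/2) = (11/2)·(5/2)·(3/2)/[(1)·(-2)·(-3)] = 55/16
L_2(7/2) = (11/2)·(9/2)·(3/2)/[(3)·(2)·(-1)] = -99/16
L_3(7/2) = (11/2)·(9/2)·(5/2)/[(4)·(3)·(1)] = 165/32
Sum: 3·(-45/32) + (-4)·(55/16) + (-3)·(-99/16) + 4·(165/32) = 679/32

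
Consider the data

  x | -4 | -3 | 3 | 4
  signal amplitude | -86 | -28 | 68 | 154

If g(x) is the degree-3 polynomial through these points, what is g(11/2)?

Evaluate each Lagrange basis at x = 11/2:
L_0(11/2) = (17/2)·(5/2)·(3/2)/[(-1)·(-7)·(-8)] = -255/448
L_1(11/2) = (19/2)·(5/2)·(3/2)/[(1)·(-6)·(-7)] = 95/112
L_2(11/2) = (19/2)·(17/2)·(3/2)/[(7)·(6)·(-1)] = -323/112
L_3(11/2) = (19/2)·(17/2)·(5/2)/[(8)·(7)·(1)] = 1615/448
Sum: (-86)·(-255/448) + (-28)·(95/112) + 68·(-323/112) + 154·(1615/448) = 1537/4

1537/4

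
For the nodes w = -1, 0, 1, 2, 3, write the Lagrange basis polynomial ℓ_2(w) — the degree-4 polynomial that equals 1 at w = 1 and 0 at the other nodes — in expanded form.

ℓ_2(w) = (w + 1)w(w - 2)(w - 3) / [(2)·(1)·(-1)·(-2)]
       = (w^4 - 4w^3 + w^2 + 6w) / (4)

ℓ_2(w) = (1/4)w^4 - w^3 + (1/4)w^2 + (3/2)w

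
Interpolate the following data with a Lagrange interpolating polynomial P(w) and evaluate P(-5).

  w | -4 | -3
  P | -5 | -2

Evaluate each Lagrange basis at w = -5:
L_0(-5) = (-2)/[(-1)] = 2
L_1(-5) = (-1)/[(1)] = -1
Sum: (-5)·(2) + (-2)·(-1) = -8

-8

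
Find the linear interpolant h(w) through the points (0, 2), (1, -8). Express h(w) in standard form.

h(w) = -10w + 2

Build the Lagrange basis polynomials:
L_0(w) = (w - 1) / [-1] = -w + 1
L_1(w) = w / [1] = w
h(w) = 2·L_0 + (-8)·L_1
  2·L_0(w) = -2w + 2
  (-8)·L_1(w) = -8w
Adding term by term: -10w + 2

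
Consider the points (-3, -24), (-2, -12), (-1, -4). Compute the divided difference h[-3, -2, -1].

-2

h[-3,-2] = (-12 - (-24)) / (-2 - (-3)) = 12
h[-2,-1] = (-4 - (-12)) / (-1 - (-2)) = 8
h[-3,-2,-1] = (8 - 12) / (-1 - (-3)) = -2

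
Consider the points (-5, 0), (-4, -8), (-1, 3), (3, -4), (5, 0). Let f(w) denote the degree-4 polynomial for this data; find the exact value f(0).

2725/504

Evaluate each Lagrange basis at w = 0:
L_0(0) = (4)·(1)·(-3)·(-5)/[(-1)·(-4)·(-8)·(-10)] = 3/16
L_1(0) = (5)·(1)·(-3)·(-5)/[(1)·(-3)·(-7)·(-9)] = -25/63
L_2(0) = (5)·(4)·(-3)·(-5)/[(4)·(3)·(-4)·(-6)] = 25/24
L_3(0) = (5)·(4)·(1)·(-5)/[(8)·(7)·(4)·(-2)] = 25/112
L_4(0) = (5)·(4)·(1)·(-3)/[(10)·(9)·(6)·(2)] = -1/18
Sum: 0 + (-8)·(-25/63) + 3·(25/24) + (-4)·(25/112) + 0 = 2725/504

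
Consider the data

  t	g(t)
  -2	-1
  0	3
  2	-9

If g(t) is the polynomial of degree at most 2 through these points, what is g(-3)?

-9

Evaluate each Lagrange basis at t = -3:
L_0(-3) = (-3)·(-5)/[(-2)·(-4)] = 15/8
L_1(-3) = (-1)·(-5)/[(2)·(-2)] = -5/4
L_2(-3) = (-1)·(-3)/[(4)·(2)] = 3/8
Sum: (-1)·(15/8) + 3·(-5/4) + (-9)·(3/8) = -9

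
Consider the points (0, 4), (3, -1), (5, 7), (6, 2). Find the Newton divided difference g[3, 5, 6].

g[3,5] = (7 - (-1)) / (5 - 3) = 4
g[5,6] = (2 - 7) / (6 - 5) = -5
g[3,5,6] = (-5 - 4) / (6 - 3) = -3

-3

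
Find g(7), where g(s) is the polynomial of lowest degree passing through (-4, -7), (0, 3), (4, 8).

Evaluate each Lagrange basis at s = 7:
L_0(7) = (7)·(3)/[(-4)·(-8)] = 21/32
L_1(7) = (11)·(3)/[(4)·(-4)] = -33/16
L_2(7) = (11)·(7)/[(8)·(4)] = 77/32
Sum: (-7)·(21/32) + 3·(-33/16) + 8·(77/32) = 271/32

271/32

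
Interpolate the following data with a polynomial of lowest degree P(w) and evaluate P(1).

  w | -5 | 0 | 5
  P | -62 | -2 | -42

-2

Using Newton's divided-difference form:
P[-5,0] = (-2 - (-62)) / (0 - (-5)) = 12
P[0,5] = (-42 - (-2)) / (5 - 0) = -8
P[-5,0,5] = (-8 - 12) / (5 - (-5)) = -2
P(1) = -62 + 12·(6) + (-2)·(6)·(1) = -2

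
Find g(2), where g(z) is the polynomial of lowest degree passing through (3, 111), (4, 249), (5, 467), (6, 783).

35

Evaluate each Lagrange basis at z = 2:
L_0(2) = (-2)·(-3)·(-4)/[(-1)·(-2)·(-3)] = 4
L_1(2) = (-1)·(-3)·(-4)/[(1)·(-1)·(-2)] = -6
L_2(2) = (-1)·(-2)·(-4)/[(2)·(1)·(-1)] = 4
L_3(2) = (-1)·(-2)·(-3)/[(3)·(2)·(1)] = -1
Sum: 111·(4) + 249·(-6) + 467·(4) + 783·(-1) = 35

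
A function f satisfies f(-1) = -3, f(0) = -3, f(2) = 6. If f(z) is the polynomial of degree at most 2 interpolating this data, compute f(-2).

Evaluate each Lagrange basis at z = -2:
L_0(-2) = (-2)·(-4)/[(-1)·(-3)] = 8/3
L_1(-2) = (-1)·(-4)/[(1)·(-2)] = -2
L_2(-2) = (-1)·(-2)/[(3)·(2)] = 1/3
Sum: (-3)·(8/3) + (-3)·(-2) + 6·(1/3) = 0

0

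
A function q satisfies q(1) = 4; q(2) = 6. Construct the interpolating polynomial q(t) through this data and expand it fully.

q(t) = 2t + 2

Build the Lagrange basis polynomials:
L_0(t) = (t - 2) / [-1] = -t + 2
L_1(t) = (t - 1) / [1] = t - 1
q(t) = 4·L_0 + 6·L_1
  4·L_0(t) = -4t + 8
  6·L_1(t) = 6t - 6
Adding term by term: 2t + 2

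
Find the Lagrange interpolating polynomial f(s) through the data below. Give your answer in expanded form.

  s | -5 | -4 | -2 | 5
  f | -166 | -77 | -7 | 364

L_0(s) = (s + 4)(s + 2)(s - 5) / [-30] = -(1/30)s^3 - (1/30)s^2 + (11/15)s + 4/3
L_1(s) = (s + 5)(s + 2)(s - 5) / [18] = (1/18)s^3 + (1/9)s^2 - (25/18)s - 25/9
L_2(s) = (s + 5)(s + 4)(s - 5) / [-42] = -(1/42)s^3 - (2/21)s^2 + (25/42)s + 50/21
L_3(s) = (s + 5)(s + 4)(s + 2) / [630] = (1/630)s^3 + (11/630)s^2 + (19/315)s + 4/63
f(s) = (-166)·L_0 + (-77)·L_1 + (-7)·L_2 + 364·L_3
  (-166)·L_0(s) = (83/15)s^3 + (83/15)s^2 - (1826/15)s - 664/3
  (-77)·L_1(s) = -(77/18)s^3 - (77/9)s^2 + (1925/18)s + 1925/9
  (-7)·L_2(s) = (1/6)s^3 + (2/3)s^2 - (25/6)s - 50/3
  364·L_3(s) = (26/45)s^3 + (286/45)s^2 + (988/45)s + 208/9
Adding term by term: 2s^3 + 4s^2 + 3s - 1

f(s) = 2s^3 + 4s^2 + 3s - 1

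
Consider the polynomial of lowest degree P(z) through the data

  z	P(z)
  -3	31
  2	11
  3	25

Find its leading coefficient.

The leading coefficient equals the top divided difference P[-3,2,3].
P[-3,2] = (11 - 31) / (2 - (-3)) = -4
P[2,3] = (25 - 11) / (3 - 2) = 14
P[-3,2,3] = (14 - (-4)) / (3 - (-3)) = 3

3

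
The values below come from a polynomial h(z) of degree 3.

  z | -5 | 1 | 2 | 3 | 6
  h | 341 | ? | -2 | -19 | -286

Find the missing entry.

The 4 known values determine h uniquely (degree ≤ 3).
Evaluate each Lagrange basis at z = 1:
L_0(1) = (-1)·(-2)·(-5)/[(-7)·(-8)·(-11)] = 5/308
L_1(1) = (6)·(-2)·(-5)/[(7)·(-1)·(-4)] = 15/7
L_2(1) = (6)·(-1)·(-5)/[(8)·(1)·(-3)] = -5/4
L_3(1) = (6)·(-1)·(-2)/[(11)·(4)·(3)] = 1/11
Sum: 341·(5/308) + (-2)·(15/7) + (-19)·(-5/4) + (-286)·(1/11) = -1

-1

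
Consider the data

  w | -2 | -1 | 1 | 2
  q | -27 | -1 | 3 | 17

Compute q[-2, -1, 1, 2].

3

q[-2,-1] = (-1 - (-27)) / (-1 - (-2)) = 26
q[-1,1] = (3 - (-1)) / (1 - (-1)) = 2
q[1,2] = (17 - 3) / (2 - 1) = 14
q[-2,-1,1] = (2 - 26) / (1 - (-2)) = -8
q[-1,1,2] = (14 - 2) / (2 - (-1)) = 4
q[-2,-1,1,2] = (4 - (-8)) / (2 - (-2)) = 3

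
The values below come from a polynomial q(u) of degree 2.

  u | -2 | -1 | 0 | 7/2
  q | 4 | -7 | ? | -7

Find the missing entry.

-14

The 3 known values determine q uniquely (degree ≤ 2).
L_0(0) = (1)·(-7/2)/[(-1)·(-11/2)] = -7/11
L_1(0) = (2)·(-7/2)/[(1)·(-9/2)] = 14/9
L_2(0) = (2)·(1)/[(11/2)·(9/2)] = 8/99
Sum: 4·(-7/11) + (-7)·(14/9) + (-7)·(8/99) = -14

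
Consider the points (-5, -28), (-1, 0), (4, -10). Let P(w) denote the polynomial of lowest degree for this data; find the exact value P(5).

-18

Using Newton's divided-difference form:
P[-5,-1] = (0 - (-28)) / (-1 - (-5)) = 7
P[-1,4] = (-10 - 0) / (4 - (-1)) = -2
P[-5,-1,4] = (-2 - 7) / (4 - (-5)) = -1
P(5) = -28 + 7·(10) + (-1)·(10)·(6) = -18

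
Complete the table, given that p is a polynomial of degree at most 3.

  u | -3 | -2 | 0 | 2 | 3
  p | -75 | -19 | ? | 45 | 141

The 4 known values determine p uniquely (degree ≤ 3).
Evaluate each Lagrange basis at u = 0:
L_0(0) = (2)·(-2)·(-3)/[(-1)·(-5)·(-6)] = -2/5
L_1(0) = (3)·(-2)·(-3)/[(1)·(-4)·(-5)] = 9/10
L_2(0) = (3)·(2)·(-3)/[(5)·(4)·(-1)] = 9/10
L_3(0) = (3)·(2)·(-2)/[(6)·(5)·(1)] = -2/5
Sum: (-75)·(-2/5) + (-19)·(9/10) + 45·(9/10) + 141·(-2/5) = -3

-3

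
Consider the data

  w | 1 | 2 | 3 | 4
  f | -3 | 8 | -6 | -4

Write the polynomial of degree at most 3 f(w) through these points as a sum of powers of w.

f(w) = (41/6)w^3 - (107/2)w^2 + (371/3)w - 80

Newton's divided differences:
f[1,2] = (8 - (-3)) / (2 - 1) = 11
f[2,3] = (-6 - 8) / (3 - 2) = -14
f[3,4] = (-4 - (-6)) / (4 - 3) = 2
f[1,2,3] = (-14 - 11) / (3 - 1) = -25/2
f[2,3,4] = (2 - (-14)) / (4 - 2) = 8
f[1,2,3,4] = (8 - (-25/2)) / (4 - 1) = 41/6
f(w) = -3 + 11·(w - 1) + (-25/2)·(w - 1)(w - 2) + (41/6)·(w - 1)(w - 2)(w - 3)
Expanding: f(w) = (41/6)w^3 - (107/2)w^2 + (371/3)w - 80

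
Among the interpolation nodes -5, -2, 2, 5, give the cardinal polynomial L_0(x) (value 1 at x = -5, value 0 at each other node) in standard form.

L_0(x) = (x + 2)(x - 2)(x - 5) / [(-3)·(-7)·(-10)]
       = (x^3 - 5x^2 - 4x + 20) / (-210)

L_0(x) = -(1/210)x^3 + (1/42)x^2 + (2/105)x - 2/21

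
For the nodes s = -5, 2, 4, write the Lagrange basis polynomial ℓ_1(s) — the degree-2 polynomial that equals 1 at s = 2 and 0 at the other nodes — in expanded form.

ℓ_1(s) = (s + 5)(s - 4) / [(7)·(-2)]
       = (s^2 + s - 20) / (-14)

ℓ_1(s) = -(1/14)s^2 - (1/14)s + 10/7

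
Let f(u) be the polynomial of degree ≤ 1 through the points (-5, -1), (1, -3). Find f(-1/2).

Evaluate each Lagrange basis at u = -1/2:
L_0(-1/2) = (-3/2)/[(-6)] = 1/4
L_1(-1/2) = (9/2)/[(6)] = 3/4
Sum: (-1)·(1/4) + (-3)·(3/4) = -5/2

-5/2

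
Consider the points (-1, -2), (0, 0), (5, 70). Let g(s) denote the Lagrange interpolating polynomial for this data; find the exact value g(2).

16

Evaluate each Lagrange basis at s = 2:
L_0(2) = (2)·(-3)/[(-1)·(-6)] = -1
L_1(2) = (3)·(-3)/[(1)·(-5)] = 9/5
L_2(2) = (3)·(2)/[(6)·(5)] = 1/5
Sum: (-2)·(-1) + 0 + 70·(1/5) = 16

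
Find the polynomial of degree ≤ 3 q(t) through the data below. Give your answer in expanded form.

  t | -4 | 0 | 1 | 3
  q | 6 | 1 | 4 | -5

q(t) = -(67/140)t^3 - (41/70)t^2 + (569/140)t + 1

L_0(t) = t(t - 1)(t - 3) / [-140] = -(1/140)t^3 + (1/35)t^2 - (3/140)t
L_1(t) = (t + 4)(t - 1)(t - 3) / [12] = (1/12)t^3 - (13/12)t + 1
L_2(t) = (t + 4)t(t - 3) / [-10] = -(1/10)t^3 - (1/10)t^2 + (6/5)t
L_3(t) = (t + 4)t(t - 1) / [42] = (1/42)t^3 + (1/14)t^2 - (2/21)t
q(t) = 6·L_0 + 1·L_1 + 4·L_2 + (-5)·L_3
  6·L_0(t) = -(3/70)t^3 + (6/35)t^2 - (9/70)t
  1·L_1(t) = (1/12)t^3 - (13/12)t + 1
  4·L_2(t) = -(2/5)t^3 - (2/5)t^2 + (24/5)t
  (-5)·L_3(t) = -(5/42)t^3 - (5/14)t^2 + (10/21)t
Adding term by term: -(67/140)t^3 - (41/70)t^2 + (569/140)t + 1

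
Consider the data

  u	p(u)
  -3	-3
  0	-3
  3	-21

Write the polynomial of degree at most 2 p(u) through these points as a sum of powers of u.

L_0(u) = u(u - 3) / [18] = (1/18)u^2 - (1/6)u
L_1(u) = (u + 3)(u - 3) / [-9] = -(1/9)u^2 + 1
L_2(u) = (u + 3)u / [18] = (1/18)u^2 + (1/6)u
p(u) = (-3)·L_0 + (-3)·L_1 + (-21)·L_2
  (-3)·L_0(u) = -(1/6)u^2 + (1/2)u
  (-3)·L_1(u) = (1/3)u^2 - 3
  (-21)·L_2(u) = -(7/6)u^2 - (7/2)u
Adding term by term: -u^2 - 3u - 3

p(u) = -u^2 - 3u - 3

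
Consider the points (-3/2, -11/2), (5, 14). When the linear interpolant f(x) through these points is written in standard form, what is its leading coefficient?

3

The leading coefficient equals the top divided difference f[-3/2,5].
f[-3/2,5] = (14 - (-11/2)) / (5 - (-3/2)) = 3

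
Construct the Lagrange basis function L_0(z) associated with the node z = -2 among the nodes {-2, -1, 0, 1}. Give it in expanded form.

L_0(z) = -(1/6)z^3 + (1/6)z

L_0(z) = (z + 1)z(z - 1) / [(-1)·(-2)·(-3)]
       = (z^3 - z) / (-6)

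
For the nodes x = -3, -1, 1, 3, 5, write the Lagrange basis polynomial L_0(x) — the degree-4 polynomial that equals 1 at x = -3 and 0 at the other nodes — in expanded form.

L_0(x) = (1/384)x^4 - (1/48)x^3 + (7/192)x^2 + (1/48)x - 5/128

L_0(x) = (x + 1)(x - 1)(x - 3)(x - 5) / [(-2)·(-4)·(-6)·(-8)]
       = (x^4 - 8x^3 + 14x^2 + 8x - 15) / (384)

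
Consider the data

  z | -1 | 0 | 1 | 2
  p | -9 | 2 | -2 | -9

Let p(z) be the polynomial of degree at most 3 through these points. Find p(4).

Evaluate each Lagrange basis at z = 4:
L_0(4) = (4)·(3)·(2)/[(-1)·(-2)·(-3)] = -4
L_1(4) = (5)·(3)·(2)/[(1)·(-1)·(-2)] = 15
L_2(4) = (5)·(4)·(2)/[(2)·(1)·(-1)] = -20
L_3(4) = (5)·(4)·(3)/[(3)·(2)·(1)] = 10
Sum: (-9)·(-4) + 2·(15) + (-2)·(-20) + (-9)·(10) = 16

16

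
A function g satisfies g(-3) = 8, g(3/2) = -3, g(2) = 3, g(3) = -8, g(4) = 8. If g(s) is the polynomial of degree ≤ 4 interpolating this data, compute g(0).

L_0(0) = (-3/2)·(-2)·(-3)·(-4)/[(-9/2)·(-5)·(-6)·(-7)] = 4/105
L_1(0) = (3)·(-2)·(-3)·(-4)/[(9/2)·(-1/2)·(-3/2)·(-5/2)] = 128/15
L_2(0) = (3)·(-3/2)·(-3)·(-4)/[(5)·(1/2)·(-1)·(-2)] = -54/5
L_3(0) = (3)·(-3/2)·(-2)·(-4)/[(6)·(3/2)·(1)·(-1)] = 4
L_4(0) = (3)·(-3/2)·(-2)·(-3)/[(7)·(5/2)·(2)·(1)] = -27/35
Sum: 8·(4/105) + (-3)·(128/15) + 3·(-54/5) + (-8)·(4) + 8·(-27/35) = -1438/15

-1438/15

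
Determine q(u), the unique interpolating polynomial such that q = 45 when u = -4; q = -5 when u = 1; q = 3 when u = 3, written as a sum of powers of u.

Build the Lagrange basis polynomials:
L_0(u) = (u - 1)(u - 3) / [35] = (1/35)u^2 - (4/35)u + 3/35
L_1(u) = (u + 4)(u - 3) / [-10] = -(1/10)u^2 - (1/10)u + 6/5
L_2(u) = (u + 4)(u - 1) / [14] = (1/14)u^2 + (3/14)u - 2/7
q(u) = 45·L_0 + (-5)·L_1 + 3·L_2
  45·L_0(u) = (9/7)u^2 - (36/7)u + 27/7
  (-5)·L_1(u) = (1/2)u^2 + (1/2)u - 6
  3·L_2(u) = (3/14)u^2 + (9/14)u - 6/7
Adding term by term: 2u^2 - 4u - 3

q(u) = 2u^2 - 4u - 3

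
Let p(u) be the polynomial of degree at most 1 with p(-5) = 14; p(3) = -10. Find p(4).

-13

Evaluate each Lagrange basis at u = 4:
L_0(4) = (1)/[(-8)] = -1/8
L_1(4) = (9)/[(8)] = 9/8
Sum: 14·(-1/8) + (-10)·(9/8) = -13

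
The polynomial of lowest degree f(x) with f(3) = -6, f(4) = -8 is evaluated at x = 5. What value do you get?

Evaluate each Lagrange basis at x = 5:
L_0(5) = (1)/[(-1)] = -1
L_1(5) = (2)/[(1)] = 2
Sum: (-6)·(-1) + (-8)·(2) = -10

-10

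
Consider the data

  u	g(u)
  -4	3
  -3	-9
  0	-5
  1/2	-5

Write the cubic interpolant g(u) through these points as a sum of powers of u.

Newton's divided differences:
g[-4,-3] = (-9 - 3) / (-3 - (-4)) = -12
g[-3,0] = (-5 - (-9)) / (0 - (-3)) = 4/3
g[0,1/2] = (-5 - (-5)) / (1/2 - 0) = 0
g[-4,-3,0] = (4/3 - (-12)) / (0 - (-4)) = 10/3
g[-3,0,1/2] = (0 - 4/3) / (1/2 - (-3)) = -8/21
g[-4,-3,0,1/2] = (-8/21 - 10/3) / (1/2 - (-4)) = -52/63
g(u) = 3 + (-12)·(u + 4) + (10/3)·(u + 4)(u + 3) + (-52/63)·(u + 4)(u + 3)u
Expanding: g(u) = -(52/63)u^3 - (22/9)u^2 + (10/7)u - 5

g(u) = -(52/63)u^3 - (22/9)u^2 + (10/7)u - 5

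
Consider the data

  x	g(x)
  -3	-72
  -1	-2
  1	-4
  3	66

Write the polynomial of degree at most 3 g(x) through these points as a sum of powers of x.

g(x) = 3x^3 - 4x - 3

Build the Lagrange basis polynomials:
L_0(x) = (x + 1)(x - 1)(x - 3) / [-48] = -(1/48)x^3 + (1/16)x^2 + (1/48)x - 1/16
L_1(x) = (x + 3)(x - 1)(x - 3) / [16] = (1/16)x^3 - (1/16)x^2 - (9/16)x + 9/16
L_2(x) = (x + 3)(x + 1)(x - 3) / [-16] = -(1/16)x^3 - (1/16)x^2 + (9/16)x + 9/16
L_3(x) = (x + 3)(x + 1)(x - 1) / [48] = (1/48)x^3 + (1/16)x^2 - (1/48)x - 1/16
g(x) = (-72)·L_0 + (-2)·L_1 + (-4)·L_2 + 66·L_3
  (-72)·L_0(x) = (3/2)x^3 - (9/2)x^2 - (3/2)x + 9/2
  (-2)·L_1(x) = -(1/8)x^3 + (1/8)x^2 + (9/8)x - 9/8
  (-4)·L_2(x) = (1/4)x^3 + (1/4)x^2 - (9/4)x - 9/4
  66·L_3(x) = (11/8)x^3 + (33/8)x^2 - (11/8)x - 33/8
Adding term by term: 3x^3 - 4x - 3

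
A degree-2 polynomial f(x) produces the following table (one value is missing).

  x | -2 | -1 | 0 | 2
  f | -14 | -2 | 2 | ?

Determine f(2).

The 3 known values determine f uniquely (degree ≤ 2).
L_0(2) = (3)·(2)/[(-1)·(-2)] = 3
L_1(2) = (4)·(2)/[(1)·(-1)] = -8
L_2(2) = (4)·(3)/[(2)·(1)] = 6
Sum: (-14)·(3) + (-2)·(-8) + 2·(6) = -14

-14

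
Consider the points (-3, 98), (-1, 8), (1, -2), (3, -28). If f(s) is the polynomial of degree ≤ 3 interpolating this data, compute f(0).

Using Newton's divided-difference form:
f[-3,-1] = (8 - 98) / (-1 - (-3)) = -45
f[-1,1] = (-2 - 8) / (1 - (-1)) = -5
f[1,3] = (-28 - (-2)) / (3 - 1) = -13
f[-3,-1,1] = (-5 - (-45)) / (1 - (-3)) = 10
f[-1,1,3] = (-13 - (-5)) / (3 - (-1)) = -2
f[-3,-1,1,3] = (-2 - 10) / (3 - (-3)) = -2
f(0) = 98 + (-45)·(3) + 10·(3)·(1) + (-2)·(3)·(1)·(-1) = -1

-1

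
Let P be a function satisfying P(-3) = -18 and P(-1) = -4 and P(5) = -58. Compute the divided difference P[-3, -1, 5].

-2

P[-3,-1] = (-4 - (-18)) / (-1 - (-3)) = 7
P[-1,5] = (-58 - (-4)) / (5 - (-1)) = -9
P[-3,-1,5] = (-9 - 7) / (5 - (-3)) = -2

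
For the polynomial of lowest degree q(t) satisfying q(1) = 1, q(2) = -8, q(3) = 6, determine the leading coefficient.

23/2

L_0(t) = (t - 2)(t - 3) / [2] = (1/2)t^2 - (5/2)t + 3
L_1(t) = (t - 1)(t - 3) / [-1] = -t^2 + 4t - 3
L_2(t) = (t - 1)(t - 2) / [2] = (1/2)t^2 - (3/2)t + 1
q(t) = 1·L_0 + (-8)·L_1 + 6·L_2
Only the coefficient of t^2 is needed; take it from each L_i and combine:
1·(1/2) + (-8)·(-1) + 6·(1/2) = 23/2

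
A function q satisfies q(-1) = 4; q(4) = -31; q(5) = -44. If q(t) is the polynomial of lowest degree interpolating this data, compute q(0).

1

Evaluate each Lagrange basis at t = 0:
L_0(0) = (-4)·(-5)/[(-5)·(-6)] = 2/3
L_1(0) = (1)·(-5)/[(5)·(-1)] = 1
L_2(0) = (1)·(-4)/[(6)·(1)] = -2/3
Sum: 4·(2/3) + (-31)·(1) + (-44)·(-2/3) = 1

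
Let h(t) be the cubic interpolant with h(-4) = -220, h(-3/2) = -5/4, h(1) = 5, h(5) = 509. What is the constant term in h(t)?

Build the Lagrange basis polynomials:
L_0(t) = (t + 3/2)(t - 1)(t - 5) / [-225/2] = -(2/225)t^3 + (1/25)t^2 + (8/225)t - 1/15
L_1(t) = (t + 4)(t - 1)(t - 5) / [325/8] = (8/325)t^3 - (16/325)t^2 - (152/325)t + 32/65
L_2(t) = (t + 4)(t + 3/2)(t - 5) / [-50] = -(1/50)t^3 - (1/100)t^2 + (43/100)t + 3/5
L_3(t) = (t + 4)(t + 3/2)(t - 1) / [234] = (1/234)t^3 + (1/52)t^2 + (1/468)t - 1/39
h(t) = (-220)·L_0 + (-5/4)·L_1 + 5·L_2 + 509·L_3
Only the constant term is needed; take it from each L_i and combine:
(-220)·(-1/15) + (-5/4)·(32/65) + 5·(3/5) + 509·(-1/39) = 4

4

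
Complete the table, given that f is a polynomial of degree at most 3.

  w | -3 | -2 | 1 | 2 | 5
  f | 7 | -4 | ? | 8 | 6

111/70

The 4 known values determine f uniquely (degree ≤ 3).
L_0(1) = (3)·(-1)·(-4)/[(-1)·(-5)·(-8)] = -3/10
L_1(1) = (4)·(-1)·(-4)/[(1)·(-4)·(-7)] = 4/7
L_2(1) = (4)·(3)·(-4)/[(5)·(4)·(-3)] = 4/5
L_3(1) = (4)·(3)·(-1)/[(8)·(7)·(3)] = -1/14
Sum: 7·(-3/10) + (-4)·(4/7) + 8·(4/5) + 6·(-1/14) = 111/70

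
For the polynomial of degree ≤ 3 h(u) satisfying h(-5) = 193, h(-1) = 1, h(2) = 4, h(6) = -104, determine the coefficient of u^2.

L_0(u) = (u + 1)(u - 2)(u - 6) / [-308] = -(1/308)u^3 + (1/44)u^2 - (1/77)u - 3/77
L_1(u) = (u + 5)(u - 2)(u - 6) / [84] = (1/84)u^3 - (1/28)u^2 - (1/3)u + 5/7
L_2(u) = (u + 5)(u + 1)(u - 6) / [-84] = -(1/84)u^3 + (31/84)u + 5/14
L_3(u) = (u + 5)(u + 1)(u - 2) / [308] = (1/308)u^3 + (1/77)u^2 - (1/44)u - 5/154
h(u) = 193·L_0 + 1·L_1 + 4·L_2 + (-104)·L_3
Only the coefficient of u^2 is needed; take it from each L_i and combine:
193·(1/44) + 1·(-1/28) + 4·(0) + (-104)·(1/77) = 3

3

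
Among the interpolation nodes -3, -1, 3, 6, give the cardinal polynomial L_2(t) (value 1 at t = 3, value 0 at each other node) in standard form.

L_2(t) = (t + 3)(t + 1)(t - 6) / [(6)·(4)·(-3)]
       = (t^3 - 2t^2 - 21t - 18) / (-72)

L_2(t) = -(1/72)t^3 + (1/36)t^2 + (7/24)t + 1/4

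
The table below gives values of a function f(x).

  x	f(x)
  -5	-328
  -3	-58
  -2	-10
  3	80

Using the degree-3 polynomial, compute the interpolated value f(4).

Evaluate each Lagrange basis at x = 4:
L_0(4) = (7)·(6)·(1)/[(-2)·(-3)·(-8)] = -7/8
L_1(4) = (9)·(6)·(1)/[(2)·(-1)·(-6)] = 9/2
L_2(4) = (9)·(7)·(1)/[(3)·(1)·(-5)] = -21/5
L_3(4) = (9)·(7)·(6)/[(8)·(6)·(5)] = 63/40
Sum: (-328)·(-7/8) + (-58)·(9/2) + (-10)·(-21/5) + 80·(63/40) = 194

194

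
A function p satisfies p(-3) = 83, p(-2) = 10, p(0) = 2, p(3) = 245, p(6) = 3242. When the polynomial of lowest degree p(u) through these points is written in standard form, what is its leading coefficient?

2

The leading coefficient equals the top divided difference p[-3,-2,0,3,6].
p[-3,-2] = (10 - 83) / (-2 - (-3)) = -73
p[-2,0] = (2 - 10) / (0 - (-2)) = -4
p[0,3] = (245 - 2) / (3 - 0) = 81
p[3,6] = (3242 - 245) / (6 - 3) = 999
p[-3,-2,0] = (-4 - (-73)) / (0 - (-3)) = 23
p[-2,0,3] = (81 - (-4)) / (3 - (-2)) = 17
p[0,3,6] = (999 - 81) / (6 - 0) = 153
p[-3,-2,0,3] = (17 - 23) / (3 - (-3)) = -1
p[-2,0,3,6] = (153 - 17) / (6 - (-2)) = 17
p[-3,-2,0,3,6] = (17 - (-1)) / (6 - (-3)) = 2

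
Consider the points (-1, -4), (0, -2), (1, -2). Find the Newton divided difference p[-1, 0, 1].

-1

p[-1,0] = (-2 - (-4)) / (0 - (-1)) = 2
p[0,1] = (-2 - (-2)) / (1 - 0) = 0
p[-1,0,1] = (0 - 2) / (1 - (-1)) = -1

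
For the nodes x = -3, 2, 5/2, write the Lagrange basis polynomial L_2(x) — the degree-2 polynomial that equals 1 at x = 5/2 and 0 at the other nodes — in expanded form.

L_2(x) = (x + 3)(x - 2) / [(11/2)·(1/2)]
       = (x^2 + x - 6) / (11/4)

L_2(x) = (4/11)x^2 + (4/11)x - 24/11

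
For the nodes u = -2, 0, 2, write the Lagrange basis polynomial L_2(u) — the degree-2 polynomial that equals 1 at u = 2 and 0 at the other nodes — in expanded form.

L_2(u) = (1/8)u^2 + (1/4)u

L_2(u) = (u + 2)u / [(4)·(2)]
       = (u^2 + 2u) / (8)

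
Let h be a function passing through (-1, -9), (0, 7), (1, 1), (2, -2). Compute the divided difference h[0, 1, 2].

3/2

h[0,1] = (1 - 7) / (1 - 0) = -6
h[1,2] = (-2 - 1) / (2 - 1) = -3
h[0,1,2] = (-3 - (-6)) / (2 - 0) = 3/2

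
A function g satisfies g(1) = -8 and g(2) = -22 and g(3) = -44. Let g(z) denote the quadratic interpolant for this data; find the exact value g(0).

Evaluate each Lagrange basis at z = 0:
L_0(0) = (-2)·(-3)/[(-1)·(-2)] = 3
L_1(0) = (-1)·(-3)/[(1)·(-1)] = -3
L_2(0) = (-1)·(-2)/[(2)·(1)] = 1
Sum: (-8)·(3) + (-22)·(-3) + (-44)·(1) = -2

-2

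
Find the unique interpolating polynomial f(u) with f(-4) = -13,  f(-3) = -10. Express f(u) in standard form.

f(u) = 3u - 1

Build the Lagrange basis polynomials:
L_0(u) = (u + 3) / [-1] = -u - 3
L_1(u) = (u + 4) / [1] = u + 4
f(u) = (-13)·L_0 + (-10)·L_1
  (-13)·L_0(u) = 13u + 39
  (-10)·L_1(u) = -10u - 40
Adding term by term: 3u - 1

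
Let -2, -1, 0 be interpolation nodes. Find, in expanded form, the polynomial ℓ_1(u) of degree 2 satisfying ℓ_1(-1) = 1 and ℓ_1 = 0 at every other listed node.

ℓ_1(u) = (u + 2)u / [(1)·(-1)]
       = (u^2 + 2u) / (-1)

ℓ_1(u) = -u^2 - 2u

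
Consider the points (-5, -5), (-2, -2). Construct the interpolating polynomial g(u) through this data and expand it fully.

Build the Lagrange basis polynomials:
L_0(u) = (u + 2) / [-3] = -(1/3)u - 2/3
L_1(u) = (u + 5) / [3] = (1/3)u + 5/3
g(u) = (-5)·L_0 + (-2)·L_1
  (-5)·L_0(u) = (5/3)u + 10/3
  (-2)·L_1(u) = -(2/3)u - 10/3
Adding term by term: u

g(u) = u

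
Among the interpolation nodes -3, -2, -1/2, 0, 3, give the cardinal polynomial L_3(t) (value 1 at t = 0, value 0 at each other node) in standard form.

L_3(t) = (t + 3)(t + 2)(t + 1/2)(t - 3) / [(3)·(2)·(1/2)·(-3)]
       = (t^4 + (5/2)t^3 - 8t^2 - (45/2)t - 9) / (-9)

L_3(t) = -(1/9)t^4 - (5/18)t^3 + (8/9)t^2 + (5/2)t + 1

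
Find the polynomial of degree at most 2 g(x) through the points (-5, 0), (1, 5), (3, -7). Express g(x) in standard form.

g(x) = -(41/48)x^2 - (31/12)x + 135/16

L_0(x) = (x - 1)(x - 3) / [48] = (1/48)x^2 - (1/12)x + 1/16
L_1(x) = (x + 5)(x - 3) / [-12] = -(1/12)x^2 - (1/6)x + 5/4
L_2(x) = (x + 5)(x - 1) / [16] = (1/16)x^2 + (1/4)x - 5/16
g(x) = 0·L_0 + 5·L_1 + (-7)·L_2
  0·L_0(x) = 0
  5·L_1(x) = -(5/12)x^2 - (5/6)x + 25/4
  (-7)·L_2(x) = -(7/16)x^2 - (7/4)x + 35/16
Adding term by term: -(41/48)x^2 - (31/12)x + 135/16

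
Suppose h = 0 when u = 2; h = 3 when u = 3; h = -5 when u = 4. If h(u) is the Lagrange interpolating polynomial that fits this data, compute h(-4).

L_0(-4) = (-7)·(-8)/[(-1)·(-2)] = 28
L_1(-4) = (-6)·(-8)/[(1)·(-1)] = -48
L_2(-4) = (-6)·(-7)/[(2)·(1)] = 21
Sum: 0 + 3·(-48) + (-5)·(21) = -249

-249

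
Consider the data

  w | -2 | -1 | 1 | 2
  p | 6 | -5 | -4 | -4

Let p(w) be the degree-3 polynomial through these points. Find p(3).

Evaluate each Lagrange basis at w = 3:
L_0(3) = (4)·(2)·(1)/[(-1)·(-3)·(-4)] = -2/3
L_1(3) = (5)·(2)·(1)/[(1)·(-2)·(-3)] = 5/3
L_2(3) = (5)·(4)·(1)/[(3)·(2)·(-1)] = -10/3
L_3(3) = (5)·(4)·(2)/[(4)·(3)·(1)] = 10/3
Sum: 6·(-2/3) + (-5)·(5/3) + (-4)·(-10/3) + (-4)·(10/3) = -37/3

-37/3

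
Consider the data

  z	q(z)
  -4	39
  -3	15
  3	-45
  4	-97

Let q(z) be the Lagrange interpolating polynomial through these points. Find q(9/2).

L_0(9/2) = (15/2)·(3/2)·(1/2)/[(-1)·(-7)·(-8)] = -45/448
L_1(9/2) = (17/2)·(3/2)·(1/2)/[(1)·(-6)·(-7)] = 17/112
L_2(9/2) = (17/2)·(15/2)·(1/2)/[(7)·(6)·(-1)] = -85/112
L_3(9/2) = (17/2)·(15/2)·(3/2)/[(8)·(7)·(1)] = 765/448
Sum: 39·(-45/448) + 15·(17/112) + (-45)·(-85/112) + (-97)·(765/448) = -1065/8

-1065/8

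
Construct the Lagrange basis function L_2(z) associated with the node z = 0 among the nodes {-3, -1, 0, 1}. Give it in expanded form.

L_2(z) = -(1/3)z^3 - z^2 + (1/3)z + 1

L_2(z) = (z + 3)(z + 1)(z - 1) / [(3)·(1)·(-1)]
       = (z^3 + 3z^2 - z - 3) / (-3)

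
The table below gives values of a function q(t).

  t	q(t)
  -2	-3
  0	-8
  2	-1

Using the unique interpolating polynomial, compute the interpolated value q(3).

7

L_0(3) = (3)·(1)/[(-2)·(-4)] = 3/8
L_1(3) = (5)·(1)/[(2)·(-2)] = -5/4
L_2(3) = (5)·(3)/[(4)·(2)] = 15/8
Sum: (-3)·(3/8) + (-8)·(-5/4) + (-1)·(15/8) = 7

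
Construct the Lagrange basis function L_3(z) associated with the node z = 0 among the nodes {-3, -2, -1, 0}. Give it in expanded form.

L_3(z) = (1/6)z^3 + z^2 + (11/6)z + 1

L_3(z) = (z + 3)(z + 2)(z + 1) / [(3)·(2)·(1)]
       = (z^3 + 6z^2 + 11z + 6) / (6)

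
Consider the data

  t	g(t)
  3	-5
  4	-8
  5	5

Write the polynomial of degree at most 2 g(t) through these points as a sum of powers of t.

g(t) = 8t^2 - 59t + 100

Newton's divided differences:
g[3,4] = (-8 - (-5)) / (4 - 3) = -3
g[4,5] = (5 - (-8)) / (5 - 4) = 13
g[3,4,5] = (13 - (-3)) / (5 - 3) = 8
g(t) = -5 + (-3)·(t - 3) + 8·(t - 3)(t - 4)
Expanding: g(t) = 8t^2 - 59t + 100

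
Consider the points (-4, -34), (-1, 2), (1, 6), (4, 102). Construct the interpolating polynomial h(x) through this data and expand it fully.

Newton's divided differences:
h[-4,-1] = (2 - (-34)) / (-1 - (-4)) = 12
h[-1,1] = (6 - 2) / (1 - (-1)) = 2
h[1,4] = (102 - 6) / (4 - 1) = 32
h[-4,-1,1] = (2 - 12) / (1 - (-4)) = -2
h[-1,1,4] = (32 - 2) / (4 - (-1)) = 6
h[-4,-1,1,4] = (6 - (-2)) / (4 - (-4)) = 1
h(x) = -34 + 12·(x + 4) + (-2)·(x + 4)(x + 1) + 1·(x + 4)(x + 1)(x - 1)
Expanding: h(x) = x^3 + 2x^2 + x + 2

h(x) = x^3 + 2x^2 + x + 2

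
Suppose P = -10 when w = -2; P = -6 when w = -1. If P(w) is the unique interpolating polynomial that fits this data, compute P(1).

L_0(1) = (2)/[(-1)] = -2
L_1(1) = (3)/[(1)] = 3
Sum: (-10)·(-2) + (-6)·(3) = 2

2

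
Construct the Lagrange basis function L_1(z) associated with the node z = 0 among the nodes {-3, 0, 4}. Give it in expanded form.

L_1(z) = -(1/12)z^2 + (1/12)z + 1

L_1(z) = (z + 3)(z - 4) / [(3)·(-4)]
       = (z^2 - z - 12) / (-12)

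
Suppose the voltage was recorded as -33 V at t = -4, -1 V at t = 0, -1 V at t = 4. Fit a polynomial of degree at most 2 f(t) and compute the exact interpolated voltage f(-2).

Using Newton's divided-difference form:
f[-4,0] = (-1 - (-33)) / (0 - (-4)) = 8
f[0,4] = (-1 - (-1)) / (4 - 0) = 0
f[-4,0,4] = (0 - 8) / (4 - (-4)) = -1
f(-2) = -33 + 8·(2) + (-1)·(2)·(-2) = -13

-13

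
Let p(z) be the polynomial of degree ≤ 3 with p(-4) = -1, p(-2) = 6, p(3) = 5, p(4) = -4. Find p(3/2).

1467/128

Using Newton's divided-difference form:
p[-4,-2] = (6 - (-1)) / (-2 - (-4)) = 7/2
p[-2,3] = (5 - 6) / (3 - (-2)) = -1/5
p[3,4] = (-4 - 5) / (4 - 3) = -9
p[-4,-2,3] = (-1/5 - 7/2) / (3 - (-4)) = -37/70
p[-2,3,4] = (-9 - (-1/5)) / (4 - (-2)) = -22/15
p[-4,-2,3,4] = (-22/15 - (-37/70)) / (4 - (-4)) = -197/1680
p(3/2) = -1 + (7/2)·(11/2) + (-37/70)·(11/2)·(7/2) + (-197/1680)·(11/2)·(7/2)·(-3/2) = 1467/128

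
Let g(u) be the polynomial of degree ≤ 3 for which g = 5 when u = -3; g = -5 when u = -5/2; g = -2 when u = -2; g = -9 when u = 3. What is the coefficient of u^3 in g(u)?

L_0(u) = (u + 5/2)(u + 2)(u - 3) / [-3] = -(1/3)u^3 - (1/2)u^2 + (17/6)u + 5
L_1(u) = (u + 3)(u + 2)(u - 3) / [11/8] = (8/11)u^3 + (16/11)u^2 - (72/11)u - 144/11
L_2(u) = (u + 3)(u + 5/2)(u - 3) / [-5/2] = -(2/5)u^3 - u^2 + (18/5)u + 9
L_3(u) = (u + 3)(u + 5/2)(u + 2) / [165] = (1/165)u^3 + (1/22)u^2 + (37/330)u + 1/11
g(u) = 5·L_0 + (-5)·L_1 + (-2)·L_2 + (-9)·L_3
Only the coefficient of u^3 is needed; take it from each L_i and combine:
5·(-1/3) + (-5)·(8/11) + (-2)·(-2/5) + (-9)·(1/165) = -752/165

-752/165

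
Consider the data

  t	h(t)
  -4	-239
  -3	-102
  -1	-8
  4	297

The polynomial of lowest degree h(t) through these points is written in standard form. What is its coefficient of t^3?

4

The leading coefficient equals the top divided difference h[-4,-3,-1,4].
h[-4,-3] = (-102 - (-239)) / (-3 - (-4)) = 137
h[-3,-1] = (-8 - (-102)) / (-1 - (-3)) = 47
h[-1,4] = (297 - (-8)) / (4 - (-1)) = 61
h[-4,-3,-1] = (47 - 137) / (-1 - (-4)) = -30
h[-3,-1,4] = (61 - 47) / (4 - (-3)) = 2
h[-4,-3,-1,4] = (2 - (-30)) / (4 - (-4)) = 4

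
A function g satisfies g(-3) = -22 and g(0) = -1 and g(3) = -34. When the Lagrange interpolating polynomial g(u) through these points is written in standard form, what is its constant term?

-1

Build the Lagrange basis polynomials:
L_0(u) = u(u - 3) / [18] = (1/18)u^2 - (1/6)u
L_1(u) = (u + 3)(u - 3) / [-9] = -(1/9)u^2 + 1
L_2(u) = (u + 3)u / [18] = (1/18)u^2 + (1/6)u
g(u) = (-22)·L_0 + (-1)·L_1 + (-34)·L_2
Only the constant term is needed; take it from each L_i and combine:
(-22)·(0) + (-1)·(1) + (-34)·(0) = -1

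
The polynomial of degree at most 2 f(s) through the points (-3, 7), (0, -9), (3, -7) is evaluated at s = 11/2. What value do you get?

101/12

Using Newton's divided-difference form:
f[-3,0] = (-9 - 7) / (0 - (-3)) = -16/3
f[0,3] = (-7 - (-9)) / (3 - 0) = 2/3
f[-3,0,3] = (2/3 - (-16/3)) / (3 - (-3)) = 1
f(11/2) = 7 + (-16/3)·(17/2) + 1·(17/2)·(11/2) = 101/12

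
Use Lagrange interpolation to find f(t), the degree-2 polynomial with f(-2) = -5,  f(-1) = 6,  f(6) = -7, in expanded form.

Build the Lagrange basis polynomials:
L_0(t) = (t + 1)(t - 6) / [8] = (1/8)t^2 - (5/8)t - 3/4
L_1(t) = (t + 2)(t - 6) / [-7] = -(1/7)t^2 + (4/7)t + 12/7
L_2(t) = (t + 2)(t + 1) / [56] = (1/56)t^2 + (3/56)t + 1/28
f(t) = (-5)·L_0 + 6·L_1 + (-7)·L_2
  (-5)·L_0(t) = -(5/8)t^2 + (25/8)t + 15/4
  6·L_1(t) = -(6/7)t^2 + (24/7)t + 72/7
  (-7)·L_2(t) = -(1/8)t^2 - (3/8)t - 1/4
Adding term by term: -(45/28)t^2 + (173/28)t + 193/14

f(t) = -(45/28)t^2 + (173/28)t + 193/14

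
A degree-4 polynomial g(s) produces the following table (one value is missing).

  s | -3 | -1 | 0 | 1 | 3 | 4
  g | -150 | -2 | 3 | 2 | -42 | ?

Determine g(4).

-157

The 5 known values determine g uniquely (degree ≤ 4).
L_0(4) = (5)·(4)·(3)·(1)/[(-2)·(-3)·(-4)·(-6)] = 5/12
L_1(4) = (7)·(4)·(3)·(1)/[(2)·(-1)·(-2)·(-4)] = -21/4
L_2(4) = (7)·(5)·(3)·(1)/[(3)·(1)·(-1)·(-3)] = 35/3
L_3(4) = (7)·(5)·(4)·(1)/[(4)·(2)·(1)·(-2)] = -35/4
L_4(4) = (7)·(5)·(4)·(3)/[(6)·(4)·(3)·(2)] = 35/12
Sum: (-150)·(5/12) + (-2)·(-21/4) + 3·(35/3) + 2·(-35/4) + (-42)·(35/12) = -157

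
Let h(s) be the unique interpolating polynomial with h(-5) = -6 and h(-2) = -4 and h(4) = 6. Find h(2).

L_0(2) = (4)·(-2)/[(-3)·(-9)] = -8/27
L_1(2) = (7)·(-2)/[(3)·(-6)] = 7/9
L_2(2) = (7)·(4)/[(9)·(6)] = 14/27
Sum: (-6)·(-8/27) + (-4)·(7/9) + 6·(14/27) = 16/9

16/9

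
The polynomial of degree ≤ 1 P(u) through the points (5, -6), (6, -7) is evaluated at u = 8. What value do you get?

Evaluate each Lagrange basis at u = 8:
L_0(8) = (2)/[(-1)] = -2
L_1(8) = (3)/[(1)] = 3
Sum: (-6)·(-2) + (-7)·(3) = -9

-9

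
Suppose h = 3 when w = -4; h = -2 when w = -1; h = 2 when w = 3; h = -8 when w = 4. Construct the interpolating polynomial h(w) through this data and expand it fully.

h(w) = -(271/840)w^3 - (37/140)w^2 + (3181/840)w + 121/70

Build the Lagrange basis polynomials:
L_0(w) = (w + 1)(w - 3)(w - 4) / [-168] = -(1/168)w^3 + (1/28)w^2 - (5/168)w - 1/14
L_1(w) = (w + 4)(w - 3)(w - 4) / [60] = (1/60)w^3 - (1/20)w^2 - (4/15)w + 4/5
L_2(w) = (w + 4)(w + 1)(w - 4) / [-28] = -(1/28)w^3 - (1/28)w^2 + (4/7)w + 4/7
L_3(w) = (w + 4)(w + 1)(w - 3) / [40] = (1/40)w^3 + (1/20)w^2 - (11/40)w - 3/10
h(w) = 3·L_0 + (-2)·L_1 + 2·L_2 + (-8)·L_3
  3·L_0(w) = -(1/56)w^3 + (3/28)w^2 - (5/56)w - 3/14
  (-2)·L_1(w) = -(1/30)w^3 + (1/10)w^2 + (8/15)w - 8/5
  2·L_2(w) = -(1/14)w^3 - (1/14)w^2 + (8/7)w + 8/7
  (-8)·L_3(w) = -(1/5)w^3 - (2/5)w^2 + (11/5)w + 12/5
Adding term by term: -(271/840)w^3 - (37/140)w^2 + (3181/840)w + 121/70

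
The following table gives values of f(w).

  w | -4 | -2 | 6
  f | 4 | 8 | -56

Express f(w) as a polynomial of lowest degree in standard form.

f(w) = -w^2 - 4w + 4

Build the Lagrange basis polynomials:
L_0(w) = (w + 2)(w - 6) / [20] = (1/20)w^2 - (1/5)w - 3/5
L_1(w) = (w + 4)(w - 6) / [-16] = -(1/16)w^2 + (1/8)w + 3/2
L_2(w) = (w + 4)(w + 2) / [80] = (1/80)w^2 + (3/40)w + 1/10
f(w) = 4·L_0 + 8·L_1 + (-56)·L_2
  4·L_0(w) = (1/5)w^2 - (4/5)w - 12/5
  8·L_1(w) = -(1/2)w^2 + w + 12
  (-56)·L_2(w) = -(7/10)w^2 - (21/5)w - 28/5
Adding term by term: -w^2 - 4w + 4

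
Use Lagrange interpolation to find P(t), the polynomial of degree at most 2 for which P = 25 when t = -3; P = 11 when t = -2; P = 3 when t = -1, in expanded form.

P(t) = 3t^2 + t + 1

Build the Lagrange basis polynomials:
L_0(t) = (t + 2)(t + 1) / [2] = (1/2)t^2 + (3/2)t + 1
L_1(t) = (t + 3)(t + 1) / [-1] = -t^2 - 4t - 3
L_2(t) = (t + 3)(t + 2) / [2] = (1/2)t^2 + (5/2)t + 3
P(t) = 25·L_0 + 11·L_1 + 3·L_2
  25·L_0(t) = (25/2)t^2 + (75/2)t + 25
  11·L_1(t) = -11t^2 - 44t - 33
  3·L_2(t) = (3/2)t^2 + (15/2)t + 9
Adding term by term: 3t^2 + t + 1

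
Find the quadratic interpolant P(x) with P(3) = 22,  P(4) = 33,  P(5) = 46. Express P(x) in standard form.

P(x) = x^2 + 4x + 1

Build the Lagrange basis polynomials:
L_0(x) = (x - 4)(x - 5) / [2] = (1/2)x^2 - (9/2)x + 10
L_1(x) = (x - 3)(x - 5) / [-1] = -x^2 + 8x - 15
L_2(x) = (x - 3)(x - 4) / [2] = (1/2)x^2 - (7/2)x + 6
P(x) = 22·L_0 + 33·L_1 + 46·L_2
  22·L_0(x) = 11x^2 - 99x + 220
  33·L_1(x) = -33x^2 + 264x - 495
  46·L_2(x) = 23x^2 - 161x + 276
Adding term by term: x^2 + 4x + 1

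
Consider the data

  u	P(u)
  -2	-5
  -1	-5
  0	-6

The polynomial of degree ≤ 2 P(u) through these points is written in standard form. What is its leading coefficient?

-1/2

The leading coefficient equals the top divided difference P[-2,-1,0].
P[-2,-1] = (-5 - (-5)) / (-1 - (-2)) = 0
P[-1,0] = (-6 - (-5)) / (0 - (-1)) = -1
P[-2,-1,0] = (-1 - 0) / (0 - (-2)) = -1/2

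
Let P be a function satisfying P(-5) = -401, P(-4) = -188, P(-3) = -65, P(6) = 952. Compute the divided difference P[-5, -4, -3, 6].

P[-5,-4] = (-188 - (-401)) / (-4 - (-5)) = 213
P[-4,-3] = (-65 - (-188)) / (-3 - (-4)) = 123
P[-3,6] = (952 - (-65)) / (6 - (-3)) = 113
P[-5,-4,-3] = (123 - 213) / (-3 - (-5)) = -45
P[-4,-3,6] = (113 - 123) / (6 - (-4)) = -1
P[-5,-4,-3,6] = (-1 - (-45)) / (6 - (-5)) = 4

4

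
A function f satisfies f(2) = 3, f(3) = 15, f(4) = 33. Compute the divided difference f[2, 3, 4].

f[2,3] = (15 - 3) / (3 - 2) = 12
f[3,4] = (33 - 15) / (4 - 3) = 18
f[2,3,4] = (18 - 12) / (4 - 2) = 3

3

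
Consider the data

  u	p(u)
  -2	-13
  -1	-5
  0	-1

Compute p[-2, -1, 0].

-2

p[-2,-1] = (-5 - (-13)) / (-1 - (-2)) = 8
p[-1,0] = (-1 - (-5)) / (0 - (-1)) = 4
p[-2,-1,0] = (4 - 8) / (0 - (-2)) = -2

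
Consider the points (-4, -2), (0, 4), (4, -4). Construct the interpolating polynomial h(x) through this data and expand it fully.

L_0(x) = x(x - 4) / [32] = (1/32)x^2 - (1/8)x
L_1(x) = (x + 4)(x - 4) / [-16] = -(1/16)x^2 + 1
L_2(x) = (x + 4)x / [32] = (1/32)x^2 + (1/8)x
h(x) = (-2)·L_0 + 4·L_1 + (-4)·L_2
  (-2)·L_0(x) = -(1/16)x^2 + (1/4)x
  4·L_1(x) = -(1/4)x^2 + 4
  (-4)·L_2(x) = -(1/8)x^2 - (1/2)x
Adding term by term: -(7/16)x^2 - (1/4)x + 4

h(x) = -(7/16)x^2 - (1/4)x + 4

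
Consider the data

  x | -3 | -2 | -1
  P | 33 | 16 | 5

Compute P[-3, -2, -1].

3

P[-3,-2] = (16 - 33) / (-2 - (-3)) = -17
P[-2,-1] = (5 - 16) / (-1 - (-2)) = -11
P[-3,-2,-1] = (-11 - (-17)) / (-1 - (-3)) = 3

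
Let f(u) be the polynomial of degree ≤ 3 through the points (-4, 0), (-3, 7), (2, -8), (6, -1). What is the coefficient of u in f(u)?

Build the Lagrange basis polynomials:
L_0(u) = (u + 3)(u - 2)(u - 6) / [-60] = -(1/60)u^3 + (1/12)u^2 + (1/5)u - 3/5
L_1(u) = (u + 4)(u - 2)(u - 6) / [45] = (1/45)u^3 - (4/45)u^2 - (4/9)u + 16/15
L_2(u) = (u + 4)(u + 3)(u - 6) / [-120] = -(1/120)u^3 - (1/120)u^2 + (1/4)u + 3/5
L_3(u) = (u + 4)(u + 3)(u - 2) / [360] = (1/360)u^3 + (1/72)u^2 - (1/180)u - 1/15
f(u) = 0·L_0 + 7·L_1 + (-8)·L_2 + (-1)·L_3
Only the coefficient of u is needed; take it from each L_i and combine:
0·(1/5) + 7·(-4/9) + (-8)·(1/4) + (-1)·(-1/180) = -919/180

-919/180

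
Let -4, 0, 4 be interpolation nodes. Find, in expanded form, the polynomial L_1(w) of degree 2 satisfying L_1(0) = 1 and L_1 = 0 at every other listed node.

L_1(w) = (w + 4)(w - 4) / [(4)·(-4)]
       = (w^2 - 16) / (-16)

L_1(w) = -(1/16)w^2 + 1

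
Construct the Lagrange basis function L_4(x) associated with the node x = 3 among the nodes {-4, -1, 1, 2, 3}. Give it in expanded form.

L_4(x) = (1/56)x^4 + (1/28)x^3 - (9/56)x^2 - (1/28)x + 1/7

L_4(x) = (x + 4)(x + 1)(x - 1)(x - 2) / [(7)·(4)·(2)·(1)]
       = (x^4 + 2x^3 - 9x^2 - 2x + 8) / (56)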